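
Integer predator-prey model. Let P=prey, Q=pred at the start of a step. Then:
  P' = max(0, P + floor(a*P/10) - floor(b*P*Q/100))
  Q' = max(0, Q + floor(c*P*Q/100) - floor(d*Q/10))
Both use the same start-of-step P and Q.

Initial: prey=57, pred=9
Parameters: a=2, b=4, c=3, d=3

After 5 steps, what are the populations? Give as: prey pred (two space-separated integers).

Step 1: prey: 57+11-20=48; pred: 9+15-2=22
Step 2: prey: 48+9-42=15; pred: 22+31-6=47
Step 3: prey: 15+3-28=0; pred: 47+21-14=54
Step 4: prey: 0+0-0=0; pred: 54+0-16=38
Step 5: prey: 0+0-0=0; pred: 38+0-11=27

Answer: 0 27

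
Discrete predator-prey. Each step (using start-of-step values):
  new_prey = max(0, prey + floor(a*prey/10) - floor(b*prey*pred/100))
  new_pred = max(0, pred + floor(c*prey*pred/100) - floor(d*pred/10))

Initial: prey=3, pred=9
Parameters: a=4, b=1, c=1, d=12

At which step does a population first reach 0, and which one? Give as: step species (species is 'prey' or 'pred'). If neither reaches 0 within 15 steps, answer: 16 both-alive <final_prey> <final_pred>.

Step 1: prey: 3+1-0=4; pred: 9+0-10=0
First extinction: pred at step 1

Answer: 1 pred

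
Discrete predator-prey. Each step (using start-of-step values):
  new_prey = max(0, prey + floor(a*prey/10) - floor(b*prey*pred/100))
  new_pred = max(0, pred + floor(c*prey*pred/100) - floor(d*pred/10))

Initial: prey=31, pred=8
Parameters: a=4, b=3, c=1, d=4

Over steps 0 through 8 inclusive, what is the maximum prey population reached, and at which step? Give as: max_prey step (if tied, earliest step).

Answer: 71 6

Derivation:
Step 1: prey: 31+12-7=36; pred: 8+2-3=7
Step 2: prey: 36+14-7=43; pred: 7+2-2=7
Step 3: prey: 43+17-9=51; pred: 7+3-2=8
Step 4: prey: 51+20-12=59; pred: 8+4-3=9
Step 5: prey: 59+23-15=67; pred: 9+5-3=11
Step 6: prey: 67+26-22=71; pred: 11+7-4=14
Step 7: prey: 71+28-29=70; pred: 14+9-5=18
Step 8: prey: 70+28-37=61; pred: 18+12-7=23
Max prey = 71 at step 6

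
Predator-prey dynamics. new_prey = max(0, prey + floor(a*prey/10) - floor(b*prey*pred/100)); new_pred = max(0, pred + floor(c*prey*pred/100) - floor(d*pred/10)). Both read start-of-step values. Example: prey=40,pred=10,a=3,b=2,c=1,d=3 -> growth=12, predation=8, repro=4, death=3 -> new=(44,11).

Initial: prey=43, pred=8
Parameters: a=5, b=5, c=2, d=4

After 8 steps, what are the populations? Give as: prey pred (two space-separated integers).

Answer: 0 6

Derivation:
Step 1: prey: 43+21-17=47; pred: 8+6-3=11
Step 2: prey: 47+23-25=45; pred: 11+10-4=17
Step 3: prey: 45+22-38=29; pred: 17+15-6=26
Step 4: prey: 29+14-37=6; pred: 26+15-10=31
Step 5: prey: 6+3-9=0; pred: 31+3-12=22
Step 6: prey: 0+0-0=0; pred: 22+0-8=14
Step 7: prey: 0+0-0=0; pred: 14+0-5=9
Step 8: prey: 0+0-0=0; pred: 9+0-3=6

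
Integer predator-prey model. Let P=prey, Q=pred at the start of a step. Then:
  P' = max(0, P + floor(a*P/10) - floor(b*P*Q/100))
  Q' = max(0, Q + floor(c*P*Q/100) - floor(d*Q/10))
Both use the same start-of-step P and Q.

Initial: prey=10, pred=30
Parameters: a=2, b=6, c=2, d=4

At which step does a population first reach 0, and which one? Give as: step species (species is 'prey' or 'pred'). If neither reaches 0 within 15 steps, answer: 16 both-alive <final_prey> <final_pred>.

Answer: 1 prey

Derivation:
Step 1: prey: 10+2-18=0; pred: 30+6-12=24
First extinction: prey at step 1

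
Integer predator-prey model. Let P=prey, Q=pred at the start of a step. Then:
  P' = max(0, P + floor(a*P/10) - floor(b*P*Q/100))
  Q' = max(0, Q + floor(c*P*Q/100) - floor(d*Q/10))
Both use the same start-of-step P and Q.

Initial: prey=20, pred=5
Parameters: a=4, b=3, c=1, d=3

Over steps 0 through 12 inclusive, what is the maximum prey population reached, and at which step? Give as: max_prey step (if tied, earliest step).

Step 1: prey: 20+8-3=25; pred: 5+1-1=5
Step 2: prey: 25+10-3=32; pred: 5+1-1=5
Step 3: prey: 32+12-4=40; pred: 5+1-1=5
Step 4: prey: 40+16-6=50; pred: 5+2-1=6
Step 5: prey: 50+20-9=61; pred: 6+3-1=8
Step 6: prey: 61+24-14=71; pred: 8+4-2=10
Step 7: prey: 71+28-21=78; pred: 10+7-3=14
Step 8: prey: 78+31-32=77; pred: 14+10-4=20
Step 9: prey: 77+30-46=61; pred: 20+15-6=29
Step 10: prey: 61+24-53=32; pred: 29+17-8=38
Step 11: prey: 32+12-36=8; pred: 38+12-11=39
Step 12: prey: 8+3-9=2; pred: 39+3-11=31
Max prey = 78 at step 7

Answer: 78 7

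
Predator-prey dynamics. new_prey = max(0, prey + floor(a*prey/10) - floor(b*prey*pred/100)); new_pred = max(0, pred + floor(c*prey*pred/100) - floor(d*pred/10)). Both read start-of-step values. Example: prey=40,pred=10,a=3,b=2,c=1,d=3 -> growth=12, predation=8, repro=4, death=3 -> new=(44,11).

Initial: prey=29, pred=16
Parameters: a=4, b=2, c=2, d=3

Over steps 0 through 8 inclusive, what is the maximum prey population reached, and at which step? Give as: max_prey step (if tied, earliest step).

Answer: 31 1

Derivation:
Step 1: prey: 29+11-9=31; pred: 16+9-4=21
Step 2: prey: 31+12-13=30; pred: 21+13-6=28
Step 3: prey: 30+12-16=26; pred: 28+16-8=36
Step 4: prey: 26+10-18=18; pred: 36+18-10=44
Step 5: prey: 18+7-15=10; pred: 44+15-13=46
Step 6: prey: 10+4-9=5; pred: 46+9-13=42
Step 7: prey: 5+2-4=3; pred: 42+4-12=34
Step 8: prey: 3+1-2=2; pred: 34+2-10=26
Max prey = 31 at step 1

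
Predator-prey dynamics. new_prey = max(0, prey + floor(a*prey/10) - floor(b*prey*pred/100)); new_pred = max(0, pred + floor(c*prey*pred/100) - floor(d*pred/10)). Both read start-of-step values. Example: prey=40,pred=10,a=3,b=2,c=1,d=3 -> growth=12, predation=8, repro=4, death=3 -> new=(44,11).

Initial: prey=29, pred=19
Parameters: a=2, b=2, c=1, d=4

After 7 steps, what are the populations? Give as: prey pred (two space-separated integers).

Step 1: prey: 29+5-11=23; pred: 19+5-7=17
Step 2: prey: 23+4-7=20; pred: 17+3-6=14
Step 3: prey: 20+4-5=19; pred: 14+2-5=11
Step 4: prey: 19+3-4=18; pred: 11+2-4=9
Step 5: prey: 18+3-3=18; pred: 9+1-3=7
Step 6: prey: 18+3-2=19; pred: 7+1-2=6
Step 7: prey: 19+3-2=20; pred: 6+1-2=5

Answer: 20 5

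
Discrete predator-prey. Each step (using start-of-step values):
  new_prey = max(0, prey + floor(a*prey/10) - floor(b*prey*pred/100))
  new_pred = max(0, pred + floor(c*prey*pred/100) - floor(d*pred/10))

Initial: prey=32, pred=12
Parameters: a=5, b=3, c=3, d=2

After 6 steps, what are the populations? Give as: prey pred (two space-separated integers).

Answer: 0 50

Derivation:
Step 1: prey: 32+16-11=37; pred: 12+11-2=21
Step 2: prey: 37+18-23=32; pred: 21+23-4=40
Step 3: prey: 32+16-38=10; pred: 40+38-8=70
Step 4: prey: 10+5-21=0; pred: 70+21-14=77
Step 5: prey: 0+0-0=0; pred: 77+0-15=62
Step 6: prey: 0+0-0=0; pred: 62+0-12=50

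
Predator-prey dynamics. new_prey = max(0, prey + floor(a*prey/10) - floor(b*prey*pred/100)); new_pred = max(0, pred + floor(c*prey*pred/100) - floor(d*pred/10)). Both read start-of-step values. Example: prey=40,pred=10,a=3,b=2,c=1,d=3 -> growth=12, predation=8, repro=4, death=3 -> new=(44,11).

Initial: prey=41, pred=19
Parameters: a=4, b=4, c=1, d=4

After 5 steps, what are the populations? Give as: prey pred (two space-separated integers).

Answer: 12 7

Derivation:
Step 1: prey: 41+16-31=26; pred: 19+7-7=19
Step 2: prey: 26+10-19=17; pred: 19+4-7=16
Step 3: prey: 17+6-10=13; pred: 16+2-6=12
Step 4: prey: 13+5-6=12; pred: 12+1-4=9
Step 5: prey: 12+4-4=12; pred: 9+1-3=7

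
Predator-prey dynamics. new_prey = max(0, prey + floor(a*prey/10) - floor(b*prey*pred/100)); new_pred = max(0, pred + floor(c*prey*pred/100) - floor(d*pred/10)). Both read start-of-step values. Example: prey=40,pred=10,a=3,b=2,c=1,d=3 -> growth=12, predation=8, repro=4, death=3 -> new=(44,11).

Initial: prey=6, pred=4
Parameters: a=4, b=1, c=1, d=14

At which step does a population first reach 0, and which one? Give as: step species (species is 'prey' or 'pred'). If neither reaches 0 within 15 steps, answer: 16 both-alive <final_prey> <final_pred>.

Answer: 1 pred

Derivation:
Step 1: prey: 6+2-0=8; pred: 4+0-5=0
First extinction: pred at step 1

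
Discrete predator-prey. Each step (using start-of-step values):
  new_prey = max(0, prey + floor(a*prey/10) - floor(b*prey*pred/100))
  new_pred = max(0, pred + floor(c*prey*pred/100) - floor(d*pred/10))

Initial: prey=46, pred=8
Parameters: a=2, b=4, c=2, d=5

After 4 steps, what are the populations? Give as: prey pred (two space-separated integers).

Step 1: prey: 46+9-14=41; pred: 8+7-4=11
Step 2: prey: 41+8-18=31; pred: 11+9-5=15
Step 3: prey: 31+6-18=19; pred: 15+9-7=17
Step 4: prey: 19+3-12=10; pred: 17+6-8=15

Answer: 10 15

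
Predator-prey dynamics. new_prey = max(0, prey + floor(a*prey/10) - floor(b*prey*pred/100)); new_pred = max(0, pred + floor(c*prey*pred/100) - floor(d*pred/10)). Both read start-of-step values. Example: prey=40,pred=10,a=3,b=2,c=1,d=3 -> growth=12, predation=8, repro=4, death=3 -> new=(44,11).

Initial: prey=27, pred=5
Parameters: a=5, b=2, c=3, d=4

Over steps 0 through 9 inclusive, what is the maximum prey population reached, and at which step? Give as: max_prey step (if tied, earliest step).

Answer: 66 3

Derivation:
Step 1: prey: 27+13-2=38; pred: 5+4-2=7
Step 2: prey: 38+19-5=52; pred: 7+7-2=12
Step 3: prey: 52+26-12=66; pred: 12+18-4=26
Step 4: prey: 66+33-34=65; pred: 26+51-10=67
Step 5: prey: 65+32-87=10; pred: 67+130-26=171
Step 6: prey: 10+5-34=0; pred: 171+51-68=154
Step 7: prey: 0+0-0=0; pred: 154+0-61=93
Step 8: prey: 0+0-0=0; pred: 93+0-37=56
Step 9: prey: 0+0-0=0; pred: 56+0-22=34
Max prey = 66 at step 3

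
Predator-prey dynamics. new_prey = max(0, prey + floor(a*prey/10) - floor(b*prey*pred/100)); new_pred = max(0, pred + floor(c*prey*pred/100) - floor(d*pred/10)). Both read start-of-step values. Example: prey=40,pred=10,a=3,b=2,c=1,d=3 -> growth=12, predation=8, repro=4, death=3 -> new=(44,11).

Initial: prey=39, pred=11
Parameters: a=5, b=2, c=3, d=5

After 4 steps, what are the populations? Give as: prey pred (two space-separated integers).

Step 1: prey: 39+19-8=50; pred: 11+12-5=18
Step 2: prey: 50+25-18=57; pred: 18+27-9=36
Step 3: prey: 57+28-41=44; pred: 36+61-18=79
Step 4: prey: 44+22-69=0; pred: 79+104-39=144

Answer: 0 144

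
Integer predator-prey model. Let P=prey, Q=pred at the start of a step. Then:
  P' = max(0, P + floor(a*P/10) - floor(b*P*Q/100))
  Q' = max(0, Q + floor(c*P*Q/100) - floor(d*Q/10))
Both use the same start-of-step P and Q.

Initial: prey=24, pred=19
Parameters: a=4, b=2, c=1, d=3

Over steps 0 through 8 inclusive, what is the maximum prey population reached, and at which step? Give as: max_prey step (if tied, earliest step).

Answer: 39 8

Derivation:
Step 1: prey: 24+9-9=24; pred: 19+4-5=18
Step 2: prey: 24+9-8=25; pred: 18+4-5=17
Step 3: prey: 25+10-8=27; pred: 17+4-5=16
Step 4: prey: 27+10-8=29; pred: 16+4-4=16
Step 5: prey: 29+11-9=31; pred: 16+4-4=16
Step 6: prey: 31+12-9=34; pred: 16+4-4=16
Step 7: prey: 34+13-10=37; pred: 16+5-4=17
Step 8: prey: 37+14-12=39; pred: 17+6-5=18
Max prey = 39 at step 8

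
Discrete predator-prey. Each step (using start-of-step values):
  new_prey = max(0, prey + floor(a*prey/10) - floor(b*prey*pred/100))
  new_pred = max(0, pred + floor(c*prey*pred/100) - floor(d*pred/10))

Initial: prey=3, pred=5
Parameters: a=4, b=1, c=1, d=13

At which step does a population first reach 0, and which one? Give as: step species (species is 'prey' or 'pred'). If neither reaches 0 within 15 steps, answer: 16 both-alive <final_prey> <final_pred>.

Answer: 1 pred

Derivation:
Step 1: prey: 3+1-0=4; pred: 5+0-6=0
First extinction: pred at step 1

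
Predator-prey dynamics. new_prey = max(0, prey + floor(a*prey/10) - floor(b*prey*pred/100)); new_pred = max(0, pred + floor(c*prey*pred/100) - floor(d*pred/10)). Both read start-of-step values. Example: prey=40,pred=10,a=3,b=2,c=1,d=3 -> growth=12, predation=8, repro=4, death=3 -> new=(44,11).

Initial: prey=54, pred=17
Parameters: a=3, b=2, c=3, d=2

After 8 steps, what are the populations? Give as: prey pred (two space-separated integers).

Step 1: prey: 54+16-18=52; pred: 17+27-3=41
Step 2: prey: 52+15-42=25; pred: 41+63-8=96
Step 3: prey: 25+7-48=0; pred: 96+72-19=149
Step 4: prey: 0+0-0=0; pred: 149+0-29=120
Step 5: prey: 0+0-0=0; pred: 120+0-24=96
Step 6: prey: 0+0-0=0; pred: 96+0-19=77
Step 7: prey: 0+0-0=0; pred: 77+0-15=62
Step 8: prey: 0+0-0=0; pred: 62+0-12=50

Answer: 0 50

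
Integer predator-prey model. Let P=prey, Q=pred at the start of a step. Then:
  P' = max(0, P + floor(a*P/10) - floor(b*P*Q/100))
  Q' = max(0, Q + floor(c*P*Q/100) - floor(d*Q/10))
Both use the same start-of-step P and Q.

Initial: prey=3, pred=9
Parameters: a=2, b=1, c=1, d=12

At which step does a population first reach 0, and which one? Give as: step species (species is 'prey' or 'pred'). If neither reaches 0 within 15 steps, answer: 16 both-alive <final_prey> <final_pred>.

Step 1: prey: 3+0-0=3; pred: 9+0-10=0
First extinction: pred at step 1

Answer: 1 pred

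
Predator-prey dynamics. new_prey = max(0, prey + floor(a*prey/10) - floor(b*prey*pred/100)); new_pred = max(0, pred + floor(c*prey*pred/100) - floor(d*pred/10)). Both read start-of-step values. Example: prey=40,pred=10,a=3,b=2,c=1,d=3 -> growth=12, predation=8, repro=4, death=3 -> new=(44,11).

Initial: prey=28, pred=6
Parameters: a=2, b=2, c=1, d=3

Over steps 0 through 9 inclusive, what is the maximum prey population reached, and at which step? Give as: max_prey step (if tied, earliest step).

Answer: 49 9

Derivation:
Step 1: prey: 28+5-3=30; pred: 6+1-1=6
Step 2: prey: 30+6-3=33; pred: 6+1-1=6
Step 3: prey: 33+6-3=36; pred: 6+1-1=6
Step 4: prey: 36+7-4=39; pred: 6+2-1=7
Step 5: prey: 39+7-5=41; pred: 7+2-2=7
Step 6: prey: 41+8-5=44; pred: 7+2-2=7
Step 7: prey: 44+8-6=46; pred: 7+3-2=8
Step 8: prey: 46+9-7=48; pred: 8+3-2=9
Step 9: prey: 48+9-8=49; pred: 9+4-2=11
Max prey = 49 at step 9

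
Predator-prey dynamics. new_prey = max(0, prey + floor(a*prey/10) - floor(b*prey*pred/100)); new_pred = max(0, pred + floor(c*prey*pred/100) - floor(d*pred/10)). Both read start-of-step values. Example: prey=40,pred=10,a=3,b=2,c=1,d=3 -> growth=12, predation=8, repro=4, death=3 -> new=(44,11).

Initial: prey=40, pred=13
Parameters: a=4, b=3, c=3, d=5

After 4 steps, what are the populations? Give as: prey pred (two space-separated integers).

Step 1: prey: 40+16-15=41; pred: 13+15-6=22
Step 2: prey: 41+16-27=30; pred: 22+27-11=38
Step 3: prey: 30+12-34=8; pred: 38+34-19=53
Step 4: prey: 8+3-12=0; pred: 53+12-26=39

Answer: 0 39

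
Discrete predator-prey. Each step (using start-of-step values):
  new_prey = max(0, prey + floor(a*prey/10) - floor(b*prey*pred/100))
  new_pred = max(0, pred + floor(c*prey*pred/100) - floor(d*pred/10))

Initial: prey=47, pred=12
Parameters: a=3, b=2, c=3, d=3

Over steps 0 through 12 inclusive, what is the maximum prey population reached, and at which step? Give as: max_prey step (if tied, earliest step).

Answer: 50 1

Derivation:
Step 1: prey: 47+14-11=50; pred: 12+16-3=25
Step 2: prey: 50+15-25=40; pred: 25+37-7=55
Step 3: prey: 40+12-44=8; pred: 55+66-16=105
Step 4: prey: 8+2-16=0; pred: 105+25-31=99
Step 5: prey: 0+0-0=0; pred: 99+0-29=70
Step 6: prey: 0+0-0=0; pred: 70+0-21=49
Step 7: prey: 0+0-0=0; pred: 49+0-14=35
Step 8: prey: 0+0-0=0; pred: 35+0-10=25
Step 9: prey: 0+0-0=0; pred: 25+0-7=18
Step 10: prey: 0+0-0=0; pred: 18+0-5=13
Step 11: prey: 0+0-0=0; pred: 13+0-3=10
Step 12: prey: 0+0-0=0; pred: 10+0-3=7
Max prey = 50 at step 1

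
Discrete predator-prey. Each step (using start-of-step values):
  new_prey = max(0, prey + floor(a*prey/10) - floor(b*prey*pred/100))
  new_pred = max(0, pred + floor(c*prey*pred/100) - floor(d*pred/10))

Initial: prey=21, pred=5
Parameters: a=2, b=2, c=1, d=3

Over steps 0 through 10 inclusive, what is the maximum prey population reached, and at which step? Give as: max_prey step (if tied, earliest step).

Answer: 52 10

Derivation:
Step 1: prey: 21+4-2=23; pred: 5+1-1=5
Step 2: prey: 23+4-2=25; pred: 5+1-1=5
Step 3: prey: 25+5-2=28; pred: 5+1-1=5
Step 4: prey: 28+5-2=31; pred: 5+1-1=5
Step 5: prey: 31+6-3=34; pred: 5+1-1=5
Step 6: prey: 34+6-3=37; pred: 5+1-1=5
Step 7: prey: 37+7-3=41; pred: 5+1-1=5
Step 8: prey: 41+8-4=45; pred: 5+2-1=6
Step 9: prey: 45+9-5=49; pred: 6+2-1=7
Step 10: prey: 49+9-6=52; pred: 7+3-2=8
Max prey = 52 at step 10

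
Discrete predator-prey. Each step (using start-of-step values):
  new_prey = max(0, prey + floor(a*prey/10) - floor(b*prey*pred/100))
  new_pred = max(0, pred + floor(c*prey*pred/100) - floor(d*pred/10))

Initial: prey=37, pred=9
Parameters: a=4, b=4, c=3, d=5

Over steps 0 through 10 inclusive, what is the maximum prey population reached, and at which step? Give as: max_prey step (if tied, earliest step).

Answer: 38 1

Derivation:
Step 1: prey: 37+14-13=38; pred: 9+9-4=14
Step 2: prey: 38+15-21=32; pred: 14+15-7=22
Step 3: prey: 32+12-28=16; pred: 22+21-11=32
Step 4: prey: 16+6-20=2; pred: 32+15-16=31
Step 5: prey: 2+0-2=0; pred: 31+1-15=17
Step 6: prey: 0+0-0=0; pred: 17+0-8=9
Step 7: prey: 0+0-0=0; pred: 9+0-4=5
Step 8: prey: 0+0-0=0; pred: 5+0-2=3
Step 9: prey: 0+0-0=0; pred: 3+0-1=2
Step 10: prey: 0+0-0=0; pred: 2+0-1=1
Max prey = 38 at step 1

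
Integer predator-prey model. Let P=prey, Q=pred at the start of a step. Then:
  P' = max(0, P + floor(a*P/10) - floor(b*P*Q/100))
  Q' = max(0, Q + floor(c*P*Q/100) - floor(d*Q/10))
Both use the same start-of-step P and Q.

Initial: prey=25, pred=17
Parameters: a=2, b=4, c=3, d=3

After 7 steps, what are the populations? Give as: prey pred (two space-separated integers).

Answer: 0 6

Derivation:
Step 1: prey: 25+5-17=13; pred: 17+12-5=24
Step 2: prey: 13+2-12=3; pred: 24+9-7=26
Step 3: prey: 3+0-3=0; pred: 26+2-7=21
Step 4: prey: 0+0-0=0; pred: 21+0-6=15
Step 5: prey: 0+0-0=0; pred: 15+0-4=11
Step 6: prey: 0+0-0=0; pred: 11+0-3=8
Step 7: prey: 0+0-0=0; pred: 8+0-2=6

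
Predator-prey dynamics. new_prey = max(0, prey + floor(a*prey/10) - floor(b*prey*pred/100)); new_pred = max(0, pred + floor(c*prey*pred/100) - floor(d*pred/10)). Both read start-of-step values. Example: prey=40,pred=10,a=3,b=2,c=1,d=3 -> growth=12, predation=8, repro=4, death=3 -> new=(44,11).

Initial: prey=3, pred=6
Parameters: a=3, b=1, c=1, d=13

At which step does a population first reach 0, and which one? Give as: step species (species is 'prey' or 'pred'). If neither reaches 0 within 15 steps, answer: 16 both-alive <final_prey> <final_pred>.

Step 1: prey: 3+0-0=3; pred: 6+0-7=0
First extinction: pred at step 1

Answer: 1 pred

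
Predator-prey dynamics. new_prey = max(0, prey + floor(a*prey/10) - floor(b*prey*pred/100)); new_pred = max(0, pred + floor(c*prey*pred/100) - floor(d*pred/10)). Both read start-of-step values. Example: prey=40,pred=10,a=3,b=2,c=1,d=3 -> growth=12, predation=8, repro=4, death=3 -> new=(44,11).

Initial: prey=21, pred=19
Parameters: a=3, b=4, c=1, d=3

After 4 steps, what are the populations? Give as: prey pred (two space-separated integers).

Answer: 5 7

Derivation:
Step 1: prey: 21+6-15=12; pred: 19+3-5=17
Step 2: prey: 12+3-8=7; pred: 17+2-5=14
Step 3: prey: 7+2-3=6; pred: 14+0-4=10
Step 4: prey: 6+1-2=5; pred: 10+0-3=7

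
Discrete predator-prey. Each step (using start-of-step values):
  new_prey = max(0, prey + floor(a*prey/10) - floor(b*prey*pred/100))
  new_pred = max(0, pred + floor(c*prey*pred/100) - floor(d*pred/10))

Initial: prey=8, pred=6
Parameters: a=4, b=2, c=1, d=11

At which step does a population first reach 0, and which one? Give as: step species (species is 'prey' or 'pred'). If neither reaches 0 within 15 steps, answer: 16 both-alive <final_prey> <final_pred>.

Step 1: prey: 8+3-0=11; pred: 6+0-6=0
First extinction: pred at step 1

Answer: 1 pred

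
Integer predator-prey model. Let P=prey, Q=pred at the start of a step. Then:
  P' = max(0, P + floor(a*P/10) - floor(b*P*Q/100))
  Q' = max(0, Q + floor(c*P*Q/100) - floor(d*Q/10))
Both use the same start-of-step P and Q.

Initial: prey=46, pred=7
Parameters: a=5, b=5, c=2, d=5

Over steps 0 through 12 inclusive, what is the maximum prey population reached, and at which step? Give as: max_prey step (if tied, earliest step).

Answer: 53 1

Derivation:
Step 1: prey: 46+23-16=53; pred: 7+6-3=10
Step 2: prey: 53+26-26=53; pred: 10+10-5=15
Step 3: prey: 53+26-39=40; pred: 15+15-7=23
Step 4: prey: 40+20-46=14; pred: 23+18-11=30
Step 5: prey: 14+7-21=0; pred: 30+8-15=23
Step 6: prey: 0+0-0=0; pred: 23+0-11=12
Step 7: prey: 0+0-0=0; pred: 12+0-6=6
Step 8: prey: 0+0-0=0; pred: 6+0-3=3
Step 9: prey: 0+0-0=0; pred: 3+0-1=2
Step 10: prey: 0+0-0=0; pred: 2+0-1=1
Step 11: prey: 0+0-0=0; pred: 1+0-0=1
Step 12: prey: 0+0-0=0; pred: 1+0-0=1
Max prey = 53 at step 1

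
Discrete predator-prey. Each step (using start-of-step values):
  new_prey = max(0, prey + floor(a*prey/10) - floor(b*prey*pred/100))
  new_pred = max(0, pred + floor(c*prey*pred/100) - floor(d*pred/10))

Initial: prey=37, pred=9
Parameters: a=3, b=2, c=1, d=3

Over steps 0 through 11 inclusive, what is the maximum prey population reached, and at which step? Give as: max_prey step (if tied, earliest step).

Answer: 51 4

Derivation:
Step 1: prey: 37+11-6=42; pred: 9+3-2=10
Step 2: prey: 42+12-8=46; pred: 10+4-3=11
Step 3: prey: 46+13-10=49; pred: 11+5-3=13
Step 4: prey: 49+14-12=51; pred: 13+6-3=16
Step 5: prey: 51+15-16=50; pred: 16+8-4=20
Step 6: prey: 50+15-20=45; pred: 20+10-6=24
Step 7: prey: 45+13-21=37; pred: 24+10-7=27
Step 8: prey: 37+11-19=29; pred: 27+9-8=28
Step 9: prey: 29+8-16=21; pred: 28+8-8=28
Step 10: prey: 21+6-11=16; pred: 28+5-8=25
Step 11: prey: 16+4-8=12; pred: 25+4-7=22
Max prey = 51 at step 4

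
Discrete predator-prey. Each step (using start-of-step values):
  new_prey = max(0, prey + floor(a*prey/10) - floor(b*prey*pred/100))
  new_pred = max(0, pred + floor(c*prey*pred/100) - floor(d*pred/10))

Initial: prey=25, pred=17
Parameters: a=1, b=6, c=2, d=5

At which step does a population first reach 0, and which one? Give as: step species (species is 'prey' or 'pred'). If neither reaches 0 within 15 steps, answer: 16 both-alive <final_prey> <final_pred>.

Answer: 2 prey

Derivation:
Step 1: prey: 25+2-25=2; pred: 17+8-8=17
Step 2: prey: 2+0-2=0; pred: 17+0-8=9
First extinction: prey at step 2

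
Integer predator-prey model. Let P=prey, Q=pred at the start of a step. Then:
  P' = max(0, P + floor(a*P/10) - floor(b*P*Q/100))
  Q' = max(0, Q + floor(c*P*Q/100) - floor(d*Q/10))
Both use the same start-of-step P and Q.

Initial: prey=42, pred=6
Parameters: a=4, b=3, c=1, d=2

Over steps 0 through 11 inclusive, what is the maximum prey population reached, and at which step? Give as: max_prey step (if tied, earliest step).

Step 1: prey: 42+16-7=51; pred: 6+2-1=7
Step 2: prey: 51+20-10=61; pred: 7+3-1=9
Step 3: prey: 61+24-16=69; pred: 9+5-1=13
Step 4: prey: 69+27-26=70; pred: 13+8-2=19
Step 5: prey: 70+28-39=59; pred: 19+13-3=29
Step 6: prey: 59+23-51=31; pred: 29+17-5=41
Step 7: prey: 31+12-38=5; pred: 41+12-8=45
Step 8: prey: 5+2-6=1; pred: 45+2-9=38
Step 9: prey: 1+0-1=0; pred: 38+0-7=31
Step 10: prey: 0+0-0=0; pred: 31+0-6=25
Step 11: prey: 0+0-0=0; pred: 25+0-5=20
Max prey = 70 at step 4

Answer: 70 4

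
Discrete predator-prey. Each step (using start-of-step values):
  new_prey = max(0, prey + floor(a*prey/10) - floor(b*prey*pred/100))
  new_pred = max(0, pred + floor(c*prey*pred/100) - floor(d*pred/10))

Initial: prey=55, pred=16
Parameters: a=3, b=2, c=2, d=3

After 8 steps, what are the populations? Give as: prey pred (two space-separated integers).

Answer: 0 18

Derivation:
Step 1: prey: 55+16-17=54; pred: 16+17-4=29
Step 2: prey: 54+16-31=39; pred: 29+31-8=52
Step 3: prey: 39+11-40=10; pred: 52+40-15=77
Step 4: prey: 10+3-15=0; pred: 77+15-23=69
Step 5: prey: 0+0-0=0; pred: 69+0-20=49
Step 6: prey: 0+0-0=0; pred: 49+0-14=35
Step 7: prey: 0+0-0=0; pred: 35+0-10=25
Step 8: prey: 0+0-0=0; pred: 25+0-7=18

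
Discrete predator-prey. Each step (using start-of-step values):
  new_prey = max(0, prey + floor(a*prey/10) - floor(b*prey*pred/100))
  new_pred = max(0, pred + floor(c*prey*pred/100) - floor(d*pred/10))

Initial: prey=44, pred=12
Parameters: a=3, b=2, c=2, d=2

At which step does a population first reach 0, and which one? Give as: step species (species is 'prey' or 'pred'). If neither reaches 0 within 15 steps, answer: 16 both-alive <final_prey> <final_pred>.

Step 1: prey: 44+13-10=47; pred: 12+10-2=20
Step 2: prey: 47+14-18=43; pred: 20+18-4=34
Step 3: prey: 43+12-29=26; pred: 34+29-6=57
Step 4: prey: 26+7-29=4; pred: 57+29-11=75
Step 5: prey: 4+1-6=0; pred: 75+6-15=66
First extinction: prey at step 5

Answer: 5 prey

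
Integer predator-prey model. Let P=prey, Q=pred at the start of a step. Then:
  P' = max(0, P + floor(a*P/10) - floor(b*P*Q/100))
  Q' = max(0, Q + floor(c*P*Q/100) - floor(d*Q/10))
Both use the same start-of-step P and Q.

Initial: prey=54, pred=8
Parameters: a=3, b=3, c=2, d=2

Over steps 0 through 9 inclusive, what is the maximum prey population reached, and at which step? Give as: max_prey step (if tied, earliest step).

Step 1: prey: 54+16-12=58; pred: 8+8-1=15
Step 2: prey: 58+17-26=49; pred: 15+17-3=29
Step 3: prey: 49+14-42=21; pred: 29+28-5=52
Step 4: prey: 21+6-32=0; pred: 52+21-10=63
Step 5: prey: 0+0-0=0; pred: 63+0-12=51
Step 6: prey: 0+0-0=0; pred: 51+0-10=41
Step 7: prey: 0+0-0=0; pred: 41+0-8=33
Step 8: prey: 0+0-0=0; pred: 33+0-6=27
Step 9: prey: 0+0-0=0; pred: 27+0-5=22
Max prey = 58 at step 1

Answer: 58 1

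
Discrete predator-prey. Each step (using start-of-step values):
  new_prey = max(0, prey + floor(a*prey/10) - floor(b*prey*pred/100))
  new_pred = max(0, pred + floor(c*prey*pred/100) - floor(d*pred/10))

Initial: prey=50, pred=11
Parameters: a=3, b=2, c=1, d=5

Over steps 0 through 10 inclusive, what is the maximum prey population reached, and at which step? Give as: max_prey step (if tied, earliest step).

Step 1: prey: 50+15-11=54; pred: 11+5-5=11
Step 2: prey: 54+16-11=59; pred: 11+5-5=11
Step 3: prey: 59+17-12=64; pred: 11+6-5=12
Step 4: prey: 64+19-15=68; pred: 12+7-6=13
Step 5: prey: 68+20-17=71; pred: 13+8-6=15
Step 6: prey: 71+21-21=71; pred: 15+10-7=18
Step 7: prey: 71+21-25=67; pred: 18+12-9=21
Step 8: prey: 67+20-28=59; pred: 21+14-10=25
Step 9: prey: 59+17-29=47; pred: 25+14-12=27
Step 10: prey: 47+14-25=36; pred: 27+12-13=26
Max prey = 71 at step 5

Answer: 71 5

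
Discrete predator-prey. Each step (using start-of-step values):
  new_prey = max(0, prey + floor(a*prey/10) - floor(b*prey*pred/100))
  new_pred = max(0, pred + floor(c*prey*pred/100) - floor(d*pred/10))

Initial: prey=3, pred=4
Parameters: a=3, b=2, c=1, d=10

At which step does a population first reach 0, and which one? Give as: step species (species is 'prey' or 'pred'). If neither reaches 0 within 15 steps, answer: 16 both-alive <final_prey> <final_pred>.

Answer: 1 pred

Derivation:
Step 1: prey: 3+0-0=3; pred: 4+0-4=0
First extinction: pred at step 1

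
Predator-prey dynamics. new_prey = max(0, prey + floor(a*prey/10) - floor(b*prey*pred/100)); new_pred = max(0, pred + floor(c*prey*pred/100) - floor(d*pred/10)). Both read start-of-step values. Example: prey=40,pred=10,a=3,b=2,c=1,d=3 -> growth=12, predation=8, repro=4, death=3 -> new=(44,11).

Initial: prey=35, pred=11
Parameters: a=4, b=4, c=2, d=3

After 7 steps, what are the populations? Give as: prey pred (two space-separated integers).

Step 1: prey: 35+14-15=34; pred: 11+7-3=15
Step 2: prey: 34+13-20=27; pred: 15+10-4=21
Step 3: prey: 27+10-22=15; pred: 21+11-6=26
Step 4: prey: 15+6-15=6; pred: 26+7-7=26
Step 5: prey: 6+2-6=2; pred: 26+3-7=22
Step 6: prey: 2+0-1=1; pred: 22+0-6=16
Step 7: prey: 1+0-0=1; pred: 16+0-4=12

Answer: 1 12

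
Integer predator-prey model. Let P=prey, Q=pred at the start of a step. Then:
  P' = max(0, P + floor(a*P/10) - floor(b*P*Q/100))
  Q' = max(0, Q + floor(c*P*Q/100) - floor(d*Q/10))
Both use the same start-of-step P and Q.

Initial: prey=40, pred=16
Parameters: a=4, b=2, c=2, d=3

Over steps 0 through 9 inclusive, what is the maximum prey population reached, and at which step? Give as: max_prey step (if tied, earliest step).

Answer: 44 1

Derivation:
Step 1: prey: 40+16-12=44; pred: 16+12-4=24
Step 2: prey: 44+17-21=40; pred: 24+21-7=38
Step 3: prey: 40+16-30=26; pred: 38+30-11=57
Step 4: prey: 26+10-29=7; pred: 57+29-17=69
Step 5: prey: 7+2-9=0; pred: 69+9-20=58
Step 6: prey: 0+0-0=0; pred: 58+0-17=41
Step 7: prey: 0+0-0=0; pred: 41+0-12=29
Step 8: prey: 0+0-0=0; pred: 29+0-8=21
Step 9: prey: 0+0-0=0; pred: 21+0-6=15
Max prey = 44 at step 1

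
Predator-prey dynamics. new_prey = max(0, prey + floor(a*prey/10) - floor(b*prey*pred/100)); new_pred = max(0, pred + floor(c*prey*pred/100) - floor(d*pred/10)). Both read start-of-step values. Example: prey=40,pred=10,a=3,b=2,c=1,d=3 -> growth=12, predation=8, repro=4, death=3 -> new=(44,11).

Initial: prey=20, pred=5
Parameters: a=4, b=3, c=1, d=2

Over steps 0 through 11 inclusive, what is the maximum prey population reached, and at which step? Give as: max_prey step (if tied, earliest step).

Step 1: prey: 20+8-3=25; pred: 5+1-1=5
Step 2: prey: 25+10-3=32; pred: 5+1-1=5
Step 3: prey: 32+12-4=40; pred: 5+1-1=5
Step 4: prey: 40+16-6=50; pred: 5+2-1=6
Step 5: prey: 50+20-9=61; pred: 6+3-1=8
Step 6: prey: 61+24-14=71; pred: 8+4-1=11
Step 7: prey: 71+28-23=76; pred: 11+7-2=16
Step 8: prey: 76+30-36=70; pred: 16+12-3=25
Step 9: prey: 70+28-52=46; pred: 25+17-5=37
Step 10: prey: 46+18-51=13; pred: 37+17-7=47
Step 11: prey: 13+5-18=0; pred: 47+6-9=44
Max prey = 76 at step 7

Answer: 76 7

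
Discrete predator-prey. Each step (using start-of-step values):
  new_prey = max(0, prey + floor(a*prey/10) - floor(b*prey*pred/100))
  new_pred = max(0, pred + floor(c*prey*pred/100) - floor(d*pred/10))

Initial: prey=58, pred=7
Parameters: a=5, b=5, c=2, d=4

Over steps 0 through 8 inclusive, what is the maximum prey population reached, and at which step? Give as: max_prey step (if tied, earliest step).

Answer: 67 1

Derivation:
Step 1: prey: 58+29-20=67; pred: 7+8-2=13
Step 2: prey: 67+33-43=57; pred: 13+17-5=25
Step 3: prey: 57+28-71=14; pred: 25+28-10=43
Step 4: prey: 14+7-30=0; pred: 43+12-17=38
Step 5: prey: 0+0-0=0; pred: 38+0-15=23
Step 6: prey: 0+0-0=0; pred: 23+0-9=14
Step 7: prey: 0+0-0=0; pred: 14+0-5=9
Step 8: prey: 0+0-0=0; pred: 9+0-3=6
Max prey = 67 at step 1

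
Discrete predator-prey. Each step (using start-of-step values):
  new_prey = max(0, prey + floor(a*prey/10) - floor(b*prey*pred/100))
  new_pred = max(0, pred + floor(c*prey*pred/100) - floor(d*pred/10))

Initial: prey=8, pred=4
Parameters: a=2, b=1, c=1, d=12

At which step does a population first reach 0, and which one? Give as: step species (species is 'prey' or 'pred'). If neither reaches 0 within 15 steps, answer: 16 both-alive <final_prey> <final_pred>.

Step 1: prey: 8+1-0=9; pred: 4+0-4=0
First extinction: pred at step 1

Answer: 1 pred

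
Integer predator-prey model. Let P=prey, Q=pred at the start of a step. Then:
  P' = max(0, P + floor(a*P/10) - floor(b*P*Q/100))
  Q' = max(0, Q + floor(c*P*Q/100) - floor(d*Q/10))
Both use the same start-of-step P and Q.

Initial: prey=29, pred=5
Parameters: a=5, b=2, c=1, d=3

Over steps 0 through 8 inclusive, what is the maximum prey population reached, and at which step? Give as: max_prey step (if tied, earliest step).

Step 1: prey: 29+14-2=41; pred: 5+1-1=5
Step 2: prey: 41+20-4=57; pred: 5+2-1=6
Step 3: prey: 57+28-6=79; pred: 6+3-1=8
Step 4: prey: 79+39-12=106; pred: 8+6-2=12
Step 5: prey: 106+53-25=134; pred: 12+12-3=21
Step 6: prey: 134+67-56=145; pred: 21+28-6=43
Step 7: prey: 145+72-124=93; pred: 43+62-12=93
Step 8: prey: 93+46-172=0; pred: 93+86-27=152
Max prey = 145 at step 6

Answer: 145 6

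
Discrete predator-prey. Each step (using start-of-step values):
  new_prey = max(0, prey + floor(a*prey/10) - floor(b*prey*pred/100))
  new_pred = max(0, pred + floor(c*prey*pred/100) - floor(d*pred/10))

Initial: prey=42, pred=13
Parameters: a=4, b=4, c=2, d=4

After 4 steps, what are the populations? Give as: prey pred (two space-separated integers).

Step 1: prey: 42+16-21=37; pred: 13+10-5=18
Step 2: prey: 37+14-26=25; pred: 18+13-7=24
Step 3: prey: 25+10-24=11; pred: 24+12-9=27
Step 4: prey: 11+4-11=4; pred: 27+5-10=22

Answer: 4 22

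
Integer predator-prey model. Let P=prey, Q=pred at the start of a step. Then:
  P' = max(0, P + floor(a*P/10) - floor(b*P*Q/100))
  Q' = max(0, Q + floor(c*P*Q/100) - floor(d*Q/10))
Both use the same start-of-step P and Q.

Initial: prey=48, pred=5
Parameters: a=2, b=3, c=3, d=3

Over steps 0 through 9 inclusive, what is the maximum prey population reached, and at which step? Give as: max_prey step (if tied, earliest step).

Step 1: prey: 48+9-7=50; pred: 5+7-1=11
Step 2: prey: 50+10-16=44; pred: 11+16-3=24
Step 3: prey: 44+8-31=21; pred: 24+31-7=48
Step 4: prey: 21+4-30=0; pred: 48+30-14=64
Step 5: prey: 0+0-0=0; pred: 64+0-19=45
Step 6: prey: 0+0-0=0; pred: 45+0-13=32
Step 7: prey: 0+0-0=0; pred: 32+0-9=23
Step 8: prey: 0+0-0=0; pred: 23+0-6=17
Step 9: prey: 0+0-0=0; pred: 17+0-5=12
Max prey = 50 at step 1

Answer: 50 1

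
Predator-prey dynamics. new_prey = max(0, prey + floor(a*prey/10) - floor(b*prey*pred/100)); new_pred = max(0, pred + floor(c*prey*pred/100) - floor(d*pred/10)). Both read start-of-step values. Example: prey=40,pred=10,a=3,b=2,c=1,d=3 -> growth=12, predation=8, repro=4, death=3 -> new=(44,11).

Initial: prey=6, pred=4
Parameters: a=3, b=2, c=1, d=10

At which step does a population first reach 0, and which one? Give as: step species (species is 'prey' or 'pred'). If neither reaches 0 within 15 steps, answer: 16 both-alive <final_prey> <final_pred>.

Answer: 1 pred

Derivation:
Step 1: prey: 6+1-0=7; pred: 4+0-4=0
First extinction: pred at step 1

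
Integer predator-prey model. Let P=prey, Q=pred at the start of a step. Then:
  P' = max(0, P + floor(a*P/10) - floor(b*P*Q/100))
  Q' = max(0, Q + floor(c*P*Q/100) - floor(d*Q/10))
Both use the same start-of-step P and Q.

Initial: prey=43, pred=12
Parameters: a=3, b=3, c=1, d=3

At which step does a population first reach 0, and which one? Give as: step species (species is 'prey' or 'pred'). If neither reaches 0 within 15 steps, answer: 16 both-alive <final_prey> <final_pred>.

Step 1: prey: 43+12-15=40; pred: 12+5-3=14
Step 2: prey: 40+12-16=36; pred: 14+5-4=15
Step 3: prey: 36+10-16=30; pred: 15+5-4=16
Step 4: prey: 30+9-14=25; pred: 16+4-4=16
Step 5: prey: 25+7-12=20; pred: 16+4-4=16
Step 6: prey: 20+6-9=17; pred: 16+3-4=15
Step 7: prey: 17+5-7=15; pred: 15+2-4=13
Step 8: prey: 15+4-5=14; pred: 13+1-3=11
Step 9: prey: 14+4-4=14; pred: 11+1-3=9
Step 10: prey: 14+4-3=15; pred: 9+1-2=8
Step 11: prey: 15+4-3=16; pred: 8+1-2=7
Step 12: prey: 16+4-3=17; pred: 7+1-2=6
Step 13: prey: 17+5-3=19; pred: 6+1-1=6
Step 14: prey: 19+5-3=21; pred: 6+1-1=6
Step 15: prey: 21+6-3=24; pred: 6+1-1=6
No extinction within 15 steps

Answer: 16 both-alive 24 6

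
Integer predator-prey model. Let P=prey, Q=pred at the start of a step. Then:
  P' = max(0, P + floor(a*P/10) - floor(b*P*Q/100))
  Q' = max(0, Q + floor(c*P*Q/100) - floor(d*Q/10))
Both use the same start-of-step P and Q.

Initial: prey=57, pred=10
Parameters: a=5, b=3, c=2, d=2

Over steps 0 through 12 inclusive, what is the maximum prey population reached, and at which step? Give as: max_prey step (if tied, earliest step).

Answer: 68 1

Derivation:
Step 1: prey: 57+28-17=68; pred: 10+11-2=19
Step 2: prey: 68+34-38=64; pred: 19+25-3=41
Step 3: prey: 64+32-78=18; pred: 41+52-8=85
Step 4: prey: 18+9-45=0; pred: 85+30-17=98
Step 5: prey: 0+0-0=0; pred: 98+0-19=79
Step 6: prey: 0+0-0=0; pred: 79+0-15=64
Step 7: prey: 0+0-0=0; pred: 64+0-12=52
Step 8: prey: 0+0-0=0; pred: 52+0-10=42
Step 9: prey: 0+0-0=0; pred: 42+0-8=34
Step 10: prey: 0+0-0=0; pred: 34+0-6=28
Step 11: prey: 0+0-0=0; pred: 28+0-5=23
Step 12: prey: 0+0-0=0; pred: 23+0-4=19
Max prey = 68 at step 1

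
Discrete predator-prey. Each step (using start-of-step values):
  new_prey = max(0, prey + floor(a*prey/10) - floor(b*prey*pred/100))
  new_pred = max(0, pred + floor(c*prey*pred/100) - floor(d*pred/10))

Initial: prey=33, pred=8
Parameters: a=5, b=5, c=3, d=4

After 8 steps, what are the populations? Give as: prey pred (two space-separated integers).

Answer: 0 5

Derivation:
Step 1: prey: 33+16-13=36; pred: 8+7-3=12
Step 2: prey: 36+18-21=33; pred: 12+12-4=20
Step 3: prey: 33+16-33=16; pred: 20+19-8=31
Step 4: prey: 16+8-24=0; pred: 31+14-12=33
Step 5: prey: 0+0-0=0; pred: 33+0-13=20
Step 6: prey: 0+0-0=0; pred: 20+0-8=12
Step 7: prey: 0+0-0=0; pred: 12+0-4=8
Step 8: prey: 0+0-0=0; pred: 8+0-3=5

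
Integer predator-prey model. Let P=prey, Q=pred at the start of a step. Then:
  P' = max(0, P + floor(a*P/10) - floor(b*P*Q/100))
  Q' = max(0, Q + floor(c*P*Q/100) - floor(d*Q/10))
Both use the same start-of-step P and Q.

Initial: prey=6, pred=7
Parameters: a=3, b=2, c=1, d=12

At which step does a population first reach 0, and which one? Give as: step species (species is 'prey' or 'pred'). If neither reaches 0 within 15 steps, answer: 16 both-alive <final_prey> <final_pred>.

Step 1: prey: 6+1-0=7; pred: 7+0-8=0
First extinction: pred at step 1

Answer: 1 pred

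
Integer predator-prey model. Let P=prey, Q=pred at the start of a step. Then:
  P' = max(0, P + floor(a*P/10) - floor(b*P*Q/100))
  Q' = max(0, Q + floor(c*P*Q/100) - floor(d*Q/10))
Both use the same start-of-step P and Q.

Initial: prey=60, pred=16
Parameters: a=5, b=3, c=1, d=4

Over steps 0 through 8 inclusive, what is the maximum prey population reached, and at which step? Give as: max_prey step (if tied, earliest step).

Step 1: prey: 60+30-28=62; pred: 16+9-6=19
Step 2: prey: 62+31-35=58; pred: 19+11-7=23
Step 3: prey: 58+29-40=47; pred: 23+13-9=27
Step 4: prey: 47+23-38=32; pred: 27+12-10=29
Step 5: prey: 32+16-27=21; pred: 29+9-11=27
Step 6: prey: 21+10-17=14; pred: 27+5-10=22
Step 7: prey: 14+7-9=12; pred: 22+3-8=17
Step 8: prey: 12+6-6=12; pred: 17+2-6=13
Max prey = 62 at step 1

Answer: 62 1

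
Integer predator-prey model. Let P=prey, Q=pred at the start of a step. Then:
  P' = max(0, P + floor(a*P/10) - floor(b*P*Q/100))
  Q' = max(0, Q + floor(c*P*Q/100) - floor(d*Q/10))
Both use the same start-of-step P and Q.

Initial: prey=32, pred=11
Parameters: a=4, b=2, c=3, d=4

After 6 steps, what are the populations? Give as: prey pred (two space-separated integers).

Answer: 0 46

Derivation:
Step 1: prey: 32+12-7=37; pred: 11+10-4=17
Step 2: prey: 37+14-12=39; pred: 17+18-6=29
Step 3: prey: 39+15-22=32; pred: 29+33-11=51
Step 4: prey: 32+12-32=12; pred: 51+48-20=79
Step 5: prey: 12+4-18=0; pred: 79+28-31=76
Step 6: prey: 0+0-0=0; pred: 76+0-30=46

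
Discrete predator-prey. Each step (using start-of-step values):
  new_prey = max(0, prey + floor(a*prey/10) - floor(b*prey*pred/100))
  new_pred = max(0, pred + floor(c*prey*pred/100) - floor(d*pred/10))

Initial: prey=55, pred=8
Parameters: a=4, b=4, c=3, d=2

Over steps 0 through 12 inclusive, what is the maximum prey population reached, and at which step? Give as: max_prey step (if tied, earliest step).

Answer: 60 1

Derivation:
Step 1: prey: 55+22-17=60; pred: 8+13-1=20
Step 2: prey: 60+24-48=36; pred: 20+36-4=52
Step 3: prey: 36+14-74=0; pred: 52+56-10=98
Step 4: prey: 0+0-0=0; pred: 98+0-19=79
Step 5: prey: 0+0-0=0; pred: 79+0-15=64
Step 6: prey: 0+0-0=0; pred: 64+0-12=52
Step 7: prey: 0+0-0=0; pred: 52+0-10=42
Step 8: prey: 0+0-0=0; pred: 42+0-8=34
Step 9: prey: 0+0-0=0; pred: 34+0-6=28
Step 10: prey: 0+0-0=0; pred: 28+0-5=23
Step 11: prey: 0+0-0=0; pred: 23+0-4=19
Step 12: prey: 0+0-0=0; pred: 19+0-3=16
Max prey = 60 at step 1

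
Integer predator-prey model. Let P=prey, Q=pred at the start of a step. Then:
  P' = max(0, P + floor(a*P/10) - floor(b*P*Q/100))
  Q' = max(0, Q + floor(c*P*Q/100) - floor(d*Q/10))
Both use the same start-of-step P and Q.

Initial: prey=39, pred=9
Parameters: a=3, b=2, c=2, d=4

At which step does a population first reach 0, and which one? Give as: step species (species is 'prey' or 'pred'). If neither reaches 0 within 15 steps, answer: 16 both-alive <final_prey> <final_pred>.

Answer: 16 both-alive 1 2

Derivation:
Step 1: prey: 39+11-7=43; pred: 9+7-3=13
Step 2: prey: 43+12-11=44; pred: 13+11-5=19
Step 3: prey: 44+13-16=41; pred: 19+16-7=28
Step 4: prey: 41+12-22=31; pred: 28+22-11=39
Step 5: prey: 31+9-24=16; pred: 39+24-15=48
Step 6: prey: 16+4-15=5; pred: 48+15-19=44
Step 7: prey: 5+1-4=2; pred: 44+4-17=31
Step 8: prey: 2+0-1=1; pred: 31+1-12=20
Step 9: prey: 1+0-0=1; pred: 20+0-8=12
Step 10: prey: 1+0-0=1; pred: 12+0-4=8
Step 11: prey: 1+0-0=1; pred: 8+0-3=5
Step 12: prey: 1+0-0=1; pred: 5+0-2=3
Step 13: prey: 1+0-0=1; pred: 3+0-1=2
Step 14: prey: 1+0-0=1; pred: 2+0-0=2
Steps 15-15: state stable at prey=1, pred=2 (no change)
No extinction within 15 steps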